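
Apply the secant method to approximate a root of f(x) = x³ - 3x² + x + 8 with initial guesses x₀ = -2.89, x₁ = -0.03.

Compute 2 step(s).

f(x) = x³ - 3x² + x + 8
x₀ = -2.89, x₁ = -0.03

Secant formula: x_{n+1} = x_n - f(x_n)(x_n - x_{n-1})/(f(x_n) - f(x_{n-1}))

Iteration 1:
  f(-2.890000) = -44.083869
  f(-0.030000) = 7.967273
  x_2 = -0.030000 - 7.967273×(-0.030000 - (-2.890000))/(7.967273 - (-44.083869))
       = -0.467769
Iteration 2:
  f(-0.030000) = 7.967273
  f(-0.467769) = 6.773454
  x_3 = -0.467769 - 6.773454×(-0.467769 - (-0.030000))/(6.773454 - 7.967273)
       = -2.951572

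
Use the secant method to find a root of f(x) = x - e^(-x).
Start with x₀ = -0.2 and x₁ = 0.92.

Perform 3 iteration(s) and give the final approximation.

f(x) = x - e^(-x)
x₀ = -0.2, x₁ = 0.92

Secant formula: x_{n+1} = x_n - f(x_n)(x_n - x_{n-1})/(f(x_n) - f(x_{n-1}))

Iteration 1:
  f(-0.200000) = -1.421403
  f(0.920000) = 0.521481
  x_2 = 0.920000 - 0.521481×(0.920000 - (-0.200000))/(0.521481 - (-1.421403))
       = 0.619386
Iteration 2:
  f(0.920000) = 0.521481
  f(0.619386) = 0.081111
  x_3 = 0.619386 - 0.081111×(0.619386 - 0.920000)/(0.081111 - 0.521481)
       = 0.564016
Iteration 3:
  f(0.619386) = 0.081111
  f(0.564016) = -0.004903
  x_4 = 0.564016 - (-0.004903)×(0.564016 - 0.619386)/(-0.004903 - 0.081111)
       = 0.567173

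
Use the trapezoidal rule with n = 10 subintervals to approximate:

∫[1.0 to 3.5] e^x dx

f(x) = e^x
a = 1.0, b = 3.5, n = 10
h = (b - a)/n = 0.250000

Trapezoidal rule: (h/2)[f(x₀) + 2f(x₁) + 2f(x₂) + ... + f(xₙ)]

x_0 = 1.0000, f(x_0) = 2.718282, coefficient = 1
x_1 = 1.2500, f(x_1) = 3.490343, coefficient = 2
x_2 = 1.5000, f(x_2) = 4.481689, coefficient = 2
x_3 = 1.7500, f(x_3) = 5.754603, coefficient = 2
x_4 = 2.0000, f(x_4) = 7.389056, coefficient = 2
x_5 = 2.2500, f(x_5) = 9.487736, coefficient = 2
x_6 = 2.5000, f(x_6) = 12.182494, coefficient = 2
x_7 = 2.7500, f(x_7) = 15.642632, coefficient = 2
x_8 = 3.0000, f(x_8) = 20.085537, coefficient = 2
x_9 = 3.2500, f(x_9) = 25.790340, coefficient = 2
x_10 = 3.5000, f(x_10) = 33.115452, coefficient = 1

I ≈ (0.250000/2) × 244.442592 = 30.555324
Exact value: 30.397170
Error: 0.158154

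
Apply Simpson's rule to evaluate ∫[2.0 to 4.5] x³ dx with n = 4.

f(x) = x³
a = 2.0, b = 4.5, n = 4
h = (b - a)/n = 0.625000

Simpson's rule: (h/3)[f(x₀) + 4f(x₁) + 2f(x₂) + ... + f(xₙ)]

x_0 = 2.0000, f(x_0) = 8.000000, coefficient = 1
x_1 = 2.6250, f(x_1) = 18.087891, coefficient = 4
x_2 = 3.2500, f(x_2) = 34.328125, coefficient = 2
x_3 = 3.8750, f(x_3) = 58.185547, coefficient = 4
x_4 = 4.5000, f(x_4) = 91.125000, coefficient = 1

I ≈ (0.625000/3) × 472.875000 = 98.515625
Exact value: 98.515625
Error: 0.000000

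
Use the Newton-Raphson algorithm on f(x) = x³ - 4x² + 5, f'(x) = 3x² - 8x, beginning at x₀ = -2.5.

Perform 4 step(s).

f(x) = x³ - 4x² + 5
f'(x) = 3x² - 8x
x₀ = -2.5

Newton-Raphson formula: x_{n+1} = x_n - f(x_n)/f'(x_n)

Iteration 1:
  f(-2.500000) = -35.625000
  f'(-2.500000) = 38.750000
  x_1 = -2.500000 - (-35.625000)/38.750000 = -1.580645
Iteration 2:
  f(-1.580645) = -8.942902
  f'(-1.580645) = 20.140479
  x_2 = -1.580645 - (-8.942902)/20.140479 = -1.136619
Iteration 3:
  f(-1.136619) = -1.636010
  f'(-1.136619) = 12.968658
  x_3 = -1.136619 - (-1.636010)/12.968658 = -1.010468
Iteration 4:
  f(-1.010468) = -0.115914
  f'(-1.010468) = 11.146877
  x_4 = -1.010468 - (-0.115914)/11.146877 = -1.000069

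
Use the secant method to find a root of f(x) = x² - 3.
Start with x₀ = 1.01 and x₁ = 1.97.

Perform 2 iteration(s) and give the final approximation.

f(x) = x² - 3
x₀ = 1.01, x₁ = 1.97

Secant formula: x_{n+1} = x_n - f(x_n)(x_n - x_{n-1})/(f(x_n) - f(x_{n-1}))

Iteration 1:
  f(1.010000) = -1.979900
  f(1.970000) = 0.880900
  x_2 = 1.970000 - 0.880900×(1.970000 - 1.010000)/(0.880900 - (-1.979900))
       = 1.674396
Iteration 2:
  f(1.970000) = 0.880900
  f(1.674396) = -0.196398
  x_3 = 1.674396 - (-0.196398)×(1.674396 - 1.970000)/(-0.196398 - 0.880900)
       = 1.728286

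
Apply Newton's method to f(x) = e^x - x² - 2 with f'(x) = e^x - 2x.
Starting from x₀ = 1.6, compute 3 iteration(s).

f(x) = e^x - x² - 2
f'(x) = e^x - 2x
x₀ = 1.6

Newton-Raphson formula: x_{n+1} = x_n - f(x_n)/f'(x_n)

Iteration 1:
  f(1.600000) = 0.393032
  f'(1.600000) = 1.753032
  x_1 = 1.600000 - 0.393032/1.753032 = 1.375799
Iteration 2:
  f(1.375799) = 0.065415
  f'(1.375799) = 1.206639
  x_2 = 1.375799 - 0.065415/1.206639 = 1.321586
Iteration 3:
  f(1.321586) = 0.002774
  f'(1.321586) = 1.106192
  x_3 = 1.321586 - 0.002774/1.106192 = 1.319079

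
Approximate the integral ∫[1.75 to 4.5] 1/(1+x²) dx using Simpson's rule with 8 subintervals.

f(x) = 1/(1+x²)
a = 1.75, b = 4.5, n = 8
h = (b - a)/n = 0.343750

Simpson's rule: (h/3)[f(x₀) + 4f(x₁) + 2f(x₂) + ... + f(xₙ)]

x_0 = 1.7500, f(x_0) = 0.246154, coefficient = 1
x_1 = 2.0938, f(x_1) = 0.185743, coefficient = 4
x_2 = 2.4375, f(x_2) = 0.144063, coefficient = 2
x_3 = 2.7812, f(x_3) = 0.114477, coefficient = 4
x_4 = 3.1250, f(x_4) = 0.092888, coefficient = 2
x_5 = 3.4688, f(x_5) = 0.076733, coefficient = 4
x_6 = 3.8125, f(x_6) = 0.064370, coefficient = 2
x_7 = 4.1562, f(x_7) = 0.054721, coefficient = 4
x_8 = 4.5000, f(x_8) = 0.047059, coefficient = 1

I ≈ (0.343750/3) × 2.622553 = 0.300501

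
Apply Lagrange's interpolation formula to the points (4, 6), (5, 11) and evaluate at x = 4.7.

Lagrange interpolation formula:
P(x) = Σ yᵢ × Lᵢ(x)
where Lᵢ(x) = Π_{j≠i} (x - xⱼ)/(xᵢ - xⱼ)

L_0(4.7) = (4.7 - 5)/(4 - 5) = 0.300000
L_1(4.7) = (4.7 - 4)/(5 - 4) = 0.700000

P(4.7) = 6×L_0(4.7) + 11×L_1(4.7)
P(4.7) = 9.500000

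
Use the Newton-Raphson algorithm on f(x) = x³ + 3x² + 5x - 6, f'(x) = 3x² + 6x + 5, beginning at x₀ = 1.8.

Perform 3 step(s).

f(x) = x³ + 3x² + 5x - 6
f'(x) = 3x² + 6x + 5
x₀ = 1.8

Newton-Raphson formula: x_{n+1} = x_n - f(x_n)/f'(x_n)

Iteration 1:
  f(1.800000) = 18.552000
  f'(1.800000) = 25.520000
  x_1 = 1.800000 - 18.552000/25.520000 = 1.073041
Iteration 2:
  f(1.073041) = 4.054970
  f'(1.073041) = 14.892494
  x_2 = 1.073041 - 4.054970/14.892494 = 0.800758
Iteration 3:
  f(0.800758) = 0.440886
  f'(0.800758) = 11.728188
  x_3 = 0.800758 - 0.440886/11.728188 = 0.763166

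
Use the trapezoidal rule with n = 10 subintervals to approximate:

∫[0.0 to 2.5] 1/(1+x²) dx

f(x) = 1/(1+x²)
a = 0.0, b = 2.5, n = 10
h = (b - a)/n = 0.250000

Trapezoidal rule: (h/2)[f(x₀) + 2f(x₁) + 2f(x₂) + ... + f(xₙ)]

x_0 = 0.0000, f(x_0) = 1.000000, coefficient = 1
x_1 = 0.2500, f(x_1) = 0.941176, coefficient = 2
x_2 = 0.5000, f(x_2) = 0.800000, coefficient = 2
x_3 = 0.7500, f(x_3) = 0.640000, coefficient = 2
x_4 = 1.0000, f(x_4) = 0.500000, coefficient = 2
x_5 = 1.2500, f(x_5) = 0.390244, coefficient = 2
x_6 = 1.5000, f(x_6) = 0.307692, coefficient = 2
x_7 = 1.7500, f(x_7) = 0.246154, coefficient = 2
x_8 = 2.0000, f(x_8) = 0.200000, coefficient = 2
x_9 = 2.2500, f(x_9) = 0.164948, coefficient = 2
x_10 = 2.5000, f(x_10) = 0.137931, coefficient = 1

I ≈ (0.250000/2) × 9.518361 = 1.189795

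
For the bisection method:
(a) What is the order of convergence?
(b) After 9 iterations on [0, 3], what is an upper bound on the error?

(a) Bisection has linear (order 1) convergence; the error is halved each step.

(b) Error bound = (b-a)/2^n = (3 - 0)/2^{9}
    = 3/2^{9}

(a) 1 (linear); (b) error ≤ 5.86e-03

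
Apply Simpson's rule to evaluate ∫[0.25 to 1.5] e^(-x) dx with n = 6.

f(x) = e^(-x)
a = 0.25, b = 1.5, n = 6
h = (b - a)/n = 0.208333

Simpson's rule: (h/3)[f(x₀) + 4f(x₁) + 2f(x₂) + ... + f(xₙ)]

x_0 = 0.2500, f(x_0) = 0.778801, coefficient = 1
x_1 = 0.4583, f(x_1) = 0.632337, coefficient = 4
x_2 = 0.6667, f(x_2) = 0.513417, coefficient = 2
x_3 = 0.8750, f(x_3) = 0.416862, coefficient = 4
x_4 = 1.0833, f(x_4) = 0.338465, coefficient = 2
x_5 = 1.2917, f(x_5) = 0.274812, coefficient = 4
x_6 = 1.5000, f(x_6) = 0.223130, coefficient = 1

I ≈ (0.208333/3) × 8.001740 = 0.555676
Exact value: 0.555671
Error: 0.000006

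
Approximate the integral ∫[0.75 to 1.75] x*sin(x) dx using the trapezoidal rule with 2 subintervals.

f(x) = x*sin(x)
a = 0.75, b = 1.75, n = 2
h = (b - a)/n = 0.500000

Trapezoidal rule: (h/2)[f(x₀) + 2f(x₁) + 2f(x₂) + ... + f(xₙ)]

x_0 = 0.7500, f(x_0) = 0.511229, coefficient = 1
x_1 = 1.2500, f(x_1) = 1.186231, coefficient = 2
x_2 = 1.7500, f(x_2) = 1.721975, coefficient = 1

I ≈ (0.500000/2) × 4.605666 = 1.151417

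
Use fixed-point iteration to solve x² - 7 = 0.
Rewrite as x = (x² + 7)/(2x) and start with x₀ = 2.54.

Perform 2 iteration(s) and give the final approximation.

Equation: x² - 7 = 0
Fixed-point form: x = (x² + 7)/(2x)
x₀ = 2.54

x_1 = g(2.540000) = 2.647953
x_2 = g(2.647953) = 2.645752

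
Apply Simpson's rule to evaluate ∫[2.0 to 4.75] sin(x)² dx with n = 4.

f(x) = sin(x)²
a = 2.0, b = 4.75, n = 4
h = (b - a)/n = 0.687500

Simpson's rule: (h/3)[f(x₀) + 4f(x₁) + 2f(x₂) + ... + f(xₙ)]

x_0 = 2.0000, f(x_0) = 0.826822, coefficient = 1
x_1 = 2.6875, f(x_1) = 0.192411, coefficient = 4
x_2 = 3.3750, f(x_2) = 0.053497, coefficient = 2
x_3 = 4.0625, f(x_3) = 0.633856, coefficient = 4
x_4 = 4.7500, f(x_4) = 0.998586, coefficient = 1

I ≈ (0.687500/3) × 5.237472 = 1.200254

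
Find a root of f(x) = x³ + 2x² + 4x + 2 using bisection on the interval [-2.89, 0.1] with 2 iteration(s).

f(x) = x³ + 2x² + 4x + 2
Initial interval: [-2.89, 0.1]

Iteration 1:
  c_1 = (-2.890000 + 0.100000)/2 = -1.395000
  f(c_1) = f(-1.395000) = -2.402655
  f(a) × f(c) ≥ 0, new interval: [-1.395000, 0.100000]
Iteration 2:
  c_2 = (-1.395000 + 0.100000)/2 = -0.647500
  f(c_2) = f(-0.647500) = -0.022956
  f(a) × f(c) ≥ 0, new interval: [-0.647500, 0.100000]

After 2 iteration(s), the approximation is c_2 = -0.647500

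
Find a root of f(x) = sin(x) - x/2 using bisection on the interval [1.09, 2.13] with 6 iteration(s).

f(x) = sin(x) - x/2
Initial interval: [1.09, 2.13]

Iteration 1:
  c_1 = (1.090000 + 2.130000)/2 = 1.610000
  f(c_1) = f(1.610000) = 0.194232
  f(a) × f(c) ≥ 0, new interval: [1.610000, 2.130000]
Iteration 2:
  c_2 = (1.610000 + 2.130000)/2 = 1.870000
  f(c_2) = f(1.870000) = 0.020572
  f(a) × f(c) ≥ 0, new interval: [1.870000, 2.130000]
Iteration 3:
  c_3 = (1.870000 + 2.130000)/2 = 2.000000
  f(c_3) = f(2.000000) = -0.090703
  f(a) × f(c) < 0, new interval: [1.870000, 2.000000]
Iteration 4:
  c_4 = (1.870000 + 2.000000)/2 = 1.935000
  f(c_4) = f(1.935000) = -0.033092
  f(a) × f(c) < 0, new interval: [1.870000, 1.935000]
Iteration 5:
  c_5 = (1.870000 + 1.935000)/2 = 1.902500
  f(c_5) = f(1.902500) = -0.005761
  f(a) × f(c) < 0, new interval: [1.870000, 1.902500]
Iteration 6:
  c_6 = (1.870000 + 1.902500)/2 = 1.886250
  f(c_6) = f(1.886250) = 0.007531
  f(a) × f(c) ≥ 0, new interval: [1.886250, 1.902500]

After 6 iteration(s), the approximation is c_6 = 1.886250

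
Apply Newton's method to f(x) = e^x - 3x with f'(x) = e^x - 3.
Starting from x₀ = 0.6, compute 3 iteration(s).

f(x) = e^x - 3x
f'(x) = e^x - 3
x₀ = 0.6

Newton-Raphson formula: x_{n+1} = x_n - f(x_n)/f'(x_n)

Iteration 1:
  f(0.600000) = 0.022119
  f'(0.600000) = -1.177881
  x_1 = 0.600000 - 0.022119/(-1.177881) = 0.618778
Iteration 2:
  f(0.618778) = 0.000323
  f'(0.618778) = -1.143341
  x_2 = 0.618778 - 0.000323/(-1.143341) = 0.619061
Iteration 3:
  f(0.619061) = 0.000000
  f'(0.619061) = -1.142816
  x_3 = 0.619061 - 0.000000/(-1.142816) = 0.619061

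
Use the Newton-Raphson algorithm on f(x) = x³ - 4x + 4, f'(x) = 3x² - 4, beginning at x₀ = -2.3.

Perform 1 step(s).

f(x) = x³ - 4x + 4
f'(x) = 3x² - 4
x₀ = -2.3

Newton-Raphson formula: x_{n+1} = x_n - f(x_n)/f'(x_n)

Iteration 1:
  f(-2.300000) = 1.033000
  f'(-2.300000) = 11.870000
  x_1 = -2.300000 - 1.033000/11.870000 = -2.387026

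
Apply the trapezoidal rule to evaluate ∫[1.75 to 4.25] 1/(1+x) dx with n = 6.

f(x) = 1/(1+x)
a = 1.75, b = 4.25, n = 6
h = (b - a)/n = 0.416667

Trapezoidal rule: (h/2)[f(x₀) + 2f(x₁) + 2f(x₂) + ... + f(xₙ)]

x_0 = 1.7500, f(x_0) = 0.363636, coefficient = 1
x_1 = 2.1667, f(x_1) = 0.315789, coefficient = 2
x_2 = 2.5833, f(x_2) = 0.279070, coefficient = 2
x_3 = 3.0000, f(x_3) = 0.250000, coefficient = 2
x_4 = 3.4167, f(x_4) = 0.226415, coefficient = 2
x_5 = 3.8333, f(x_5) = 0.206897, coefficient = 2
x_6 = 4.2500, f(x_6) = 0.190476, coefficient = 1

I ≈ (0.416667/2) × 3.110454 = 0.648011
Exact value: 0.646627
Error: 0.001384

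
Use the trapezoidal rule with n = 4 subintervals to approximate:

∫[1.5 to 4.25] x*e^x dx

f(x) = x*e^x
a = 1.5, b = 4.25, n = 4
h = (b - a)/n = 0.687500

Trapezoidal rule: (h/2)[f(x₀) + 2f(x₁) + 2f(x₂) + ... + f(xₙ)]

x_0 = 1.5000, f(x_0) = 6.722534, coefficient = 1
x_1 = 2.1875, f(x_1) = 19.496975, coefficient = 2
x_2 = 2.8750, f(x_2) = 50.960594, coefficient = 2
x_3 = 3.5625, f(x_3) = 125.582454, coefficient = 2
x_4 = 4.2500, f(x_4) = 297.948002, coefficient = 1

I ≈ (0.687500/2) × 696.750583 = 239.508013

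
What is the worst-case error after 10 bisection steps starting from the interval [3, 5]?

Bisection error bound: |error| ≤ (b-a)/2^n
|error| ≤ (5 - 3)/2^10 = 2/2^10
|error| ≤ 0.0019531250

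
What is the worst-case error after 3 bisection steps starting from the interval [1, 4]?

Bisection error bound: |error| ≤ (b-a)/2^n
|error| ≤ (4 - 1)/2^3 = 3/2^3
|error| ≤ 0.3750000000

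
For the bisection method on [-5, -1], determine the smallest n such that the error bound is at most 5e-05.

We need (b-a)/2^n ≤ 5e-05
(-1 - (-5))/2^n ≤ 5e-05
4/2^n ≤ 5e-05
2^n ≥ 80000
n ≥ log₂(80000) = 16.29
n ≥ 17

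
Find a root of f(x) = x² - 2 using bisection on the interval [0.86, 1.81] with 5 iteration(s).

f(x) = x² - 2
Initial interval: [0.86, 1.81]

Iteration 1:
  c_1 = (0.860000 + 1.810000)/2 = 1.335000
  f(c_1) = f(1.335000) = -0.217775
  f(a) × f(c) ≥ 0, new interval: [1.335000, 1.810000]
Iteration 2:
  c_2 = (1.335000 + 1.810000)/2 = 1.572500
  f(c_2) = f(1.572500) = 0.472756
  f(a) × f(c) < 0, new interval: [1.335000, 1.572500]
Iteration 3:
  c_3 = (1.335000 + 1.572500)/2 = 1.453750
  f(c_3) = f(1.453750) = 0.113389
  f(a) × f(c) < 0, new interval: [1.335000, 1.453750]
Iteration 4:
  c_4 = (1.335000 + 1.453750)/2 = 1.394375
  f(c_4) = f(1.394375) = -0.055718
  f(a) × f(c) ≥ 0, new interval: [1.394375, 1.453750]
Iteration 5:
  c_5 = (1.394375 + 1.453750)/2 = 1.424062
  f(c_5) = f(1.424062) = 0.027954
  f(a) × f(c) < 0, new interval: [1.394375, 1.424062]

After 5 iteration(s), the approximation is c_5 = 1.424062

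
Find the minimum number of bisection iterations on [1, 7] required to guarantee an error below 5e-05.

We need (b-a)/2^n ≤ 5e-05
(7 - 1)/2^n ≤ 5e-05
6/2^n ≤ 5e-05
2^n ≥ 120000
n ≥ log₂(120000) = 16.87
n ≥ 17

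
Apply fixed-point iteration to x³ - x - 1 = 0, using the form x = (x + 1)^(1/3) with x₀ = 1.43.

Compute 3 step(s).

Equation: x³ - x - 1 = 0
Fixed-point form: x = (x + 1)^(1/3)
x₀ = 1.43

x_1 = g(1.430000) = 1.344421
x_2 = g(1.344421) = 1.328450
x_3 = g(1.328450) = 1.325426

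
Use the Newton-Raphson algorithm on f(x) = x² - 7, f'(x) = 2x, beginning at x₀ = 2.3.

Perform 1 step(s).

f(x) = x² - 7
f'(x) = 2x
x₀ = 2.3

Newton-Raphson formula: x_{n+1} = x_n - f(x_n)/f'(x_n)

Iteration 1:
  f(2.300000) = -1.710000
  f'(2.300000) = 4.600000
  x_1 = 2.300000 - (-1.710000)/4.600000 = 2.671739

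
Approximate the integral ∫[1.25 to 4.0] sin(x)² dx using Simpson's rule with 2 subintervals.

f(x) = sin(x)²
a = 1.25, b = 4.0, n = 2
h = (b - a)/n = 1.375000

Simpson's rule: (h/3)[f(x₀) + 4f(x₁) + 2f(x₂) + ... + f(xₙ)]

x_0 = 1.2500, f(x_0) = 0.900572, coefficient = 1
x_1 = 2.6250, f(x_1) = 0.243957, coefficient = 4
x_2 = 4.0000, f(x_2) = 0.572750, coefficient = 1

I ≈ (1.375000/3) × 2.449151 = 1.122527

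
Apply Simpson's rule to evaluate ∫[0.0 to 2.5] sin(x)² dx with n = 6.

f(x) = sin(x)²
a = 0.0, b = 2.5, n = 6
h = (b - a)/n = 0.416667

Simpson's rule: (h/3)[f(x₀) + 4f(x₁) + 2f(x₂) + ... + f(xₙ)]

x_0 = 0.0000, f(x_0) = 0.000000, coefficient = 1
x_1 = 0.4167, f(x_1) = 0.163794, coefficient = 4
x_2 = 0.8333, f(x_2) = 0.547862, coefficient = 2
x_3 = 1.2500, f(x_3) = 0.900572, coefficient = 4
x_4 = 1.6667, f(x_4) = 0.990837, coefficient = 2
x_5 = 2.0833, f(x_5) = 0.759518, coefficient = 4
x_6 = 2.5000, f(x_6) = 0.358169, coefficient = 1

I ≈ (0.416667/3) × 10.731100 = 1.490431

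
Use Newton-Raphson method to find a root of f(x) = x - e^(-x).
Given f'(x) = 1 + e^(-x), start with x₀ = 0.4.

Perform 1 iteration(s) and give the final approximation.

f(x) = x - e^(-x)
f'(x) = 1 + e^(-x)
x₀ = 0.4

Newton-Raphson formula: x_{n+1} = x_n - f(x_n)/f'(x_n)

Iteration 1:
  f(0.400000) = -0.270320
  f'(0.400000) = 1.670320
  x_1 = 0.400000 - (-0.270320)/1.670320 = 0.561837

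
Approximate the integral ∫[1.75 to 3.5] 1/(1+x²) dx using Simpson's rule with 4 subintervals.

f(x) = 1/(1+x²)
a = 1.75, b = 3.5, n = 4
h = (b - a)/n = 0.437500

Simpson's rule: (h/3)[f(x₀) + 4f(x₁) + 2f(x₂) + ... + f(xₙ)]

x_0 = 1.7500, f(x_0) = 0.246154, coefficient = 1
x_1 = 2.1875, f(x_1) = 0.172856, coefficient = 4
x_2 = 2.6250, f(x_2) = 0.126733, coefficient = 2
x_3 = 3.0625, f(x_3) = 0.096349, coefficient = 4
x_4 = 3.5000, f(x_4) = 0.075472, coefficient = 1

I ≈ (0.437500/3) × 1.651913 = 0.240904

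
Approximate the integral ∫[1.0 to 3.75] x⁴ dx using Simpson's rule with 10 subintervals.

f(x) = x⁴
a = 1.0, b = 3.75, n = 10
h = (b - a)/n = 0.275000

Simpson's rule: (h/3)[f(x₀) + 4f(x₁) + 2f(x₂) + ... + f(xₙ)]

x_0 = 1.0000, f(x_0) = 1.000000, coefficient = 1
x_1 = 1.2750, f(x_1) = 2.642657, coefficient = 4
x_2 = 1.5500, f(x_2) = 5.772006, coefficient = 2
x_3 = 1.8250, f(x_3) = 11.093063, coefficient = 4
x_4 = 2.1000, f(x_4) = 19.448100, coefficient = 2
x_5 = 2.3750, f(x_5) = 31.816650, coefficient = 4
x_6 = 2.6500, f(x_6) = 49.315506, coefficient = 2
x_7 = 2.9250, f(x_7) = 73.198719, coefficient = 4
x_8 = 3.2000, f(x_8) = 104.857600, coefficient = 2
x_9 = 3.4750, f(x_9) = 145.820719, coefficient = 4
x_10 = 3.7500, f(x_10) = 197.753906, coefficient = 1

I ≈ (0.275000/3) × 1615.827564 = 148.117527
Exact value: 148.115430
Error: 0.002097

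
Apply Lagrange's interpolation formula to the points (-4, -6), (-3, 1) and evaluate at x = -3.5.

Lagrange interpolation formula:
P(x) = Σ yᵢ × Lᵢ(x)
where Lᵢ(x) = Π_{j≠i} (x - xⱼ)/(xᵢ - xⱼ)

L_0(-3.5) = (-3.5 - (-3))/(-4 - (-3)) = 0.500000
L_1(-3.5) = (-3.5 - (-4))/(-3 - (-4)) = 0.500000

P(-3.5) = (-6)×L_0(-3.5) + 1×L_1(-3.5)
P(-3.5) = -2.500000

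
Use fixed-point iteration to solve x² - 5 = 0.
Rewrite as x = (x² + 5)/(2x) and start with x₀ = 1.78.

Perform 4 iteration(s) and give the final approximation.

Equation: x² - 5 = 0
Fixed-point form: x = (x² + 5)/(2x)
x₀ = 1.78

x_1 = g(1.780000) = 2.294494
x_2 = g(2.294494) = 2.236812
x_3 = g(2.236812) = 2.236068
x_4 = g(2.236068) = 2.236068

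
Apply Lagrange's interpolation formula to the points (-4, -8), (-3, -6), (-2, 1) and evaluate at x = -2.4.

Lagrange interpolation formula:
P(x) = Σ yᵢ × Lᵢ(x)
where Lᵢ(x) = Π_{j≠i} (x - xⱼ)/(xᵢ - xⱼ)

L_0(-2.4) = (-2.4 - (-3))/(-4 - (-3)) × (-2.4 - (-2))/(-4 - (-2)) = -0.120000
L_1(-2.4) = (-2.4 - (-4))/(-3 - (-4)) × (-2.4 - (-2))/(-3 - (-2)) = 0.640000
L_2(-2.4) = (-2.4 - (-4))/(-2 - (-4)) × (-2.4 - (-3))/(-2 - (-3)) = 0.480000

P(-2.4) = (-8)×L_0(-2.4) + (-6)×L_1(-2.4) + 1×L_2(-2.4)
P(-2.4) = -2.400000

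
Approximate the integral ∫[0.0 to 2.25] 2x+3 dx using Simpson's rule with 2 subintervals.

f(x) = 2x+3
a = 0.0, b = 2.25, n = 2
h = (b - a)/n = 1.125000

Simpson's rule: (h/3)[f(x₀) + 4f(x₁) + 2f(x₂) + ... + f(xₙ)]

x_0 = 0.0000, f(x_0) = 3.000000, coefficient = 1
x_1 = 1.1250, f(x_1) = 5.250000, coefficient = 4
x_2 = 2.2500, f(x_2) = 7.500000, coefficient = 1

I ≈ (1.125000/3) × 31.500000 = 11.812500
Exact value: 11.812500
Error: 0.000000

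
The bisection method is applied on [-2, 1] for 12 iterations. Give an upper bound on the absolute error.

Bisection error bound: |error| ≤ (b-a)/2^n
|error| ≤ (1 - (-2))/2^12 = 3/2^12
|error| ≤ 0.0007324219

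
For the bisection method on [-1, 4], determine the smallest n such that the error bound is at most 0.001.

We need (b-a)/2^n ≤ 0.001
(4 - (-1))/2^n ≤ 0.001
5/2^n ≤ 0.001
2^n ≥ 5000
n ≥ log₂(5000) = 12.29
n ≥ 13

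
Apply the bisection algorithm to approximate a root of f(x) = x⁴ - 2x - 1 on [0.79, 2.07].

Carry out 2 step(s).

f(x) = x⁴ - 2x - 1
Initial interval: [0.79, 2.07]

Iteration 1:
  c_1 = (0.790000 + 2.070000)/2 = 1.430000
  f(c_1) = f(1.430000) = 0.321616
  f(a) × f(c) < 0, new interval: [0.790000, 1.430000]
Iteration 2:
  c_2 = (0.790000 + 1.430000)/2 = 1.110000
  f(c_2) = f(1.110000) = -1.701930
  f(a) × f(c) ≥ 0, new interval: [1.110000, 1.430000]

After 2 iteration(s), the approximation is c_2 = 1.110000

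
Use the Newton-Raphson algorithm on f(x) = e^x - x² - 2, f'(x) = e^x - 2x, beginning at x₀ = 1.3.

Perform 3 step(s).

f(x) = e^x - x² - 2
f'(x) = e^x - 2x
x₀ = 1.3

Newton-Raphson formula: x_{n+1} = x_n - f(x_n)/f'(x_n)

Iteration 1:
  f(1.300000) = -0.020703
  f'(1.300000) = 1.069297
  x_1 = 1.300000 - (-0.020703)/1.069297 = 1.319362
Iteration 2:
  f(1.319362) = 0.000317
  f'(1.319362) = 1.102309
  x_2 = 1.319362 - 0.000317/1.102309 = 1.319074
Iteration 3:
  f(1.319074) = 0.000000
  f'(1.319074) = 1.101808
  x_3 = 1.319074 - 0.000000/1.101808 = 1.319074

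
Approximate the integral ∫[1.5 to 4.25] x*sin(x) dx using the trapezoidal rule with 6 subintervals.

f(x) = x*sin(x)
a = 1.5, b = 4.25, n = 6
h = (b - a)/n = 0.458333

Trapezoidal rule: (h/2)[f(x₀) + 2f(x₁) + 2f(x₂) + ... + f(xₙ)]

x_0 = 1.5000, f(x_0) = 1.496242, coefficient = 1
x_1 = 1.9583, f(x_1) = 1.813109, coefficient = 2
x_2 = 2.4167, f(x_2) = 1.602443, coefficient = 2
x_3 = 2.8750, f(x_3) = 0.757407, coefficient = 2
x_4 = 3.3333, f(x_4) = -0.635227, coefficient = 2
x_5 = 3.7917, f(x_5) = -2.294889, coefficient = 2
x_6 = 4.2500, f(x_6) = -3.803705, coefficient = 1

I ≈ (0.458333/2) × 0.178226 = 0.040843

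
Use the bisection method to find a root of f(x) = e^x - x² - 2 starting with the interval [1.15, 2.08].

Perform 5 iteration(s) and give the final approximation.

f(x) = e^x - x² - 2
Initial interval: [1.15, 2.08]

Iteration 1:
  c_1 = (1.150000 + 2.080000)/2 = 1.615000
  f(c_1) = f(1.615000) = 0.419663
  f(a) × f(c) < 0, new interval: [1.150000, 1.615000]
Iteration 2:
  c_2 = (1.150000 + 1.615000)/2 = 1.382500
  f(c_2) = f(1.382500) = 0.073545
  f(a) × f(c) < 0, new interval: [1.150000, 1.382500]
Iteration 3:
  c_3 = (1.150000 + 1.382500)/2 = 1.266250
  f(c_3) = f(1.266250) = -0.055865
  f(a) × f(c) ≥ 0, new interval: [1.266250, 1.382500]
Iteration 4:
  c_4 = (1.266250 + 1.382500)/2 = 1.324375
  f(c_4) = f(1.324375) = 0.005866
  f(a) × f(c) < 0, new interval: [1.266250, 1.324375]
Iteration 5:
  c_5 = (1.266250 + 1.324375)/2 = 1.295312
  f(c_5) = f(1.295312) = -0.025697
  f(a) × f(c) ≥ 0, new interval: [1.295312, 1.324375]

After 5 iteration(s), the approximation is c_5 = 1.295312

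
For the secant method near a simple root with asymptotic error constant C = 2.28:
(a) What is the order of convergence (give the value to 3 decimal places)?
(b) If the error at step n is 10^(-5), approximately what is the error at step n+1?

(a) Secant method has superlinear convergence with order φ = (1+√5)/2 ≈ 1.618.
    This means |e_{n+1}| ≈ C|e_n|^1.618.

(b) With |e_n| = 10^(-5) and C = 2.28:
    |e_{n+1}| ≈ 2.28 × (10^(-5))^1.618 = 2.28 × 10^(-8.09)

(a) ≈ 1.618 (golden ratio); (b) |e_{n+1}| ≈ 1.853e-08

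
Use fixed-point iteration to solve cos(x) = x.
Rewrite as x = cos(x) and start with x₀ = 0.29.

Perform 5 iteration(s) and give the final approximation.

Equation: cos(x) = x
Fixed-point form: x = cos(x)
x₀ = 0.29

x_1 = g(0.290000) = 0.958244
x_2 = g(0.958244) = 0.574958
x_3 = g(0.574958) = 0.839215
x_4 = g(0.839215) = 0.668047
x_5 = g(0.668047) = 0.785033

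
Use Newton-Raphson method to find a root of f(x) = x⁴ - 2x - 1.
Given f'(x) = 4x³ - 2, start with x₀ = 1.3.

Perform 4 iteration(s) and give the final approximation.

f(x) = x⁴ - 2x - 1
f'(x) = 4x³ - 2
x₀ = 1.3

Newton-Raphson formula: x_{n+1} = x_n - f(x_n)/f'(x_n)

Iteration 1:
  f(1.300000) = -0.743900
  f'(1.300000) = 6.788000
  x_1 = 1.300000 - (-0.743900)/6.788000 = 1.409590
Iteration 2:
  f(1.409590) = 0.128771
  f'(1.409590) = 9.203116
  x_2 = 1.409590 - 0.128771/9.203116 = 1.395598
Iteration 3:
  f(1.395598) = 0.002319
  f'(1.395598) = 8.872799
  x_3 = 1.395598 - 0.002319/8.872799 = 1.395337
Iteration 4:
  f(1.395337) = 0.000001
  f'(1.395337) = 8.866693
  x_4 = 1.395337 - 0.000001/8.866693 = 1.395337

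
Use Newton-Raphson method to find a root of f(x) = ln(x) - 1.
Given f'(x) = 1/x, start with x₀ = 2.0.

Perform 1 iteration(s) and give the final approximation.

f(x) = ln(x) - 1
f'(x) = 1/x
x₀ = 2.0

Newton-Raphson formula: x_{n+1} = x_n - f(x_n)/f'(x_n)

Iteration 1:
  f(2.000000) = -0.306853
  f'(2.000000) = 0.500000
  x_1 = 2.000000 - (-0.306853)/0.500000 = 2.613706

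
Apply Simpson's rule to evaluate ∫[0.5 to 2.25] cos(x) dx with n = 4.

f(x) = cos(x)
a = 0.5, b = 2.25, n = 4
h = (b - a)/n = 0.437500

Simpson's rule: (h/3)[f(x₀) + 4f(x₁) + 2f(x₂) + ... + f(xₙ)]

x_0 = 0.5000, f(x_0) = 0.877583, coefficient = 1
x_1 = 0.9375, f(x_1) = 0.591805, coefficient = 4
x_2 = 1.3750, f(x_2) = 0.194548, coefficient = 2
x_3 = 1.8125, f(x_3) = -0.239357, coefficient = 4
x_4 = 2.2500, f(x_4) = -0.628174, coefficient = 1

I ≈ (0.437500/3) × 2.048296 = 0.298710
Exact value: 0.298648
Error: 0.000062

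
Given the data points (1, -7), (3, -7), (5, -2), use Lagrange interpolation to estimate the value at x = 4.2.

Lagrange interpolation formula:
P(x) = Σ yᵢ × Lᵢ(x)
where Lᵢ(x) = Π_{j≠i} (x - xⱼ)/(xᵢ - xⱼ)

L_0(4.2) = (4.2 - 3)/(1 - 3) × (4.2 - 5)/(1 - 5) = -0.120000
L_1(4.2) = (4.2 - 1)/(3 - 1) × (4.2 - 5)/(3 - 5) = 0.640000
L_2(4.2) = (4.2 - 1)/(5 - 1) × (4.2 - 3)/(5 - 3) = 0.480000

P(4.2) = (-7)×L_0(4.2) + (-7)×L_1(4.2) + (-2)×L_2(4.2)
P(4.2) = -4.600000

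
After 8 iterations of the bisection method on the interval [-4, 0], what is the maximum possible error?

Bisection error bound: |error| ≤ (b-a)/2^n
|error| ≤ (0 - (-4))/2^8 = 4/2^8
|error| ≤ 0.0156250000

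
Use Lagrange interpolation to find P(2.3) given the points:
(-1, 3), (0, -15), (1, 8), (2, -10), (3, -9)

Lagrange interpolation formula:
P(x) = Σ yᵢ × Lᵢ(x)
where Lᵢ(x) = Π_{j≠i} (x - xⱼ)/(xᵢ - xⱼ)

L_0(2.3) = (2.3 - 0)/(-1 - 0) × (2.3 - 1)/(-1 - 1) × (2.3 - 2)/(-1 - 2) × (2.3 - 3)/(-1 - 3) = -0.026162
L_1(2.3) = (2.3 - (-1))/(0 - (-1)) × (2.3 - 1)/(0 - 1) × (2.3 - 2)/(0 - 2) × (2.3 - 3)/(0 - 3) = 0.150150
L_2(2.3) = (2.3 - (-1))/(1 - (-1)) × (2.3 - 0)/(1 - 0) × (2.3 - 2)/(1 - 2) × (2.3 - 3)/(1 - 3) = -0.398475
L_3(2.3) = (2.3 - (-1))/(2 - (-1)) × (2.3 - 0)/(2 - 0) × (2.3 - 1)/(2 - 1) × (2.3 - 3)/(2 - 3) = 1.151150
L_4(2.3) = (2.3 - (-1))/(3 - (-1)) × (2.3 - 0)/(3 - 0) × (2.3 - 1)/(3 - 1) × (2.3 - 2)/(3 - 2) = 0.123337

P(2.3) = 3×L_0(2.3) + (-15)×L_1(2.3) + 8×L_2(2.3) + (-10)×L_3(2.3) + (-9)×L_4(2.3)
P(2.3) = -18.140075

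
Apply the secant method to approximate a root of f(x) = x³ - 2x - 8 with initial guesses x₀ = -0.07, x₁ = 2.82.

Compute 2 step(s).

f(x) = x³ - 2x - 8
x₀ = -0.07, x₁ = 2.82

Secant formula: x_{n+1} = x_n - f(x_n)(x_n - x_{n-1})/(f(x_n) - f(x_{n-1}))

Iteration 1:
  f(-0.070000) = -7.860343
  f(2.820000) = 8.785768
  x_2 = 2.820000 - 8.785768×(2.820000 - (-0.070000))/(8.785768 - (-7.860343))
       = 1.294667
Iteration 2:
  f(2.820000) = 8.785768
  f(1.294667) = -8.419263
  x_3 = 1.294667 - (-8.419263)×(1.294667 - 2.820000)/(-8.419263 - 8.785768)
       = 2.041087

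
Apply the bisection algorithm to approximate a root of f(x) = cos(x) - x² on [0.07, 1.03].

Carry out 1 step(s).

f(x) = cos(x) - x²
Initial interval: [0.07, 1.03]

Iteration 1:
  c_1 = (0.070000 + 1.030000)/2 = 0.550000
  f(c_1) = f(0.550000) = 0.550025
  f(a) × f(c) ≥ 0, new interval: [0.550000, 1.030000]

After 1 iteration(s), the approximation is c_1 = 0.550000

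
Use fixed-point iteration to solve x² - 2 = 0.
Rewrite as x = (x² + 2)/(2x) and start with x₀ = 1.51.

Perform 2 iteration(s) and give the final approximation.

Equation: x² - 2 = 0
Fixed-point form: x = (x² + 2)/(2x)
x₀ = 1.51

x_1 = g(1.510000) = 1.417252
x_2 = g(1.417252) = 1.414217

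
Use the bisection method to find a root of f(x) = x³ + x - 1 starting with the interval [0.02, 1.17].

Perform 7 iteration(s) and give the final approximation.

f(x) = x³ + x - 1
Initial interval: [0.02, 1.17]

Iteration 1:
  c_1 = (0.020000 + 1.170000)/2 = 0.595000
  f(c_1) = f(0.595000) = -0.194355
  f(a) × f(c) ≥ 0, new interval: [0.595000, 1.170000]
Iteration 2:
  c_2 = (0.595000 + 1.170000)/2 = 0.882500
  f(c_2) = f(0.882500) = 0.569797
  f(a) × f(c) < 0, new interval: [0.595000, 0.882500]
Iteration 3:
  c_3 = (0.595000 + 0.882500)/2 = 0.738750
  f(c_3) = f(0.738750) = 0.141924
  f(a) × f(c) < 0, new interval: [0.595000, 0.738750]
Iteration 4:
  c_4 = (0.595000 + 0.738750)/2 = 0.666875
  f(c_4) = f(0.666875) = -0.036551
  f(a) × f(c) ≥ 0, new interval: [0.666875, 0.738750]
Iteration 5:
  c_5 = (0.666875 + 0.738750)/2 = 0.702813
  f(c_5) = f(0.702813) = 0.049964
  f(a) × f(c) < 0, new interval: [0.666875, 0.702813]
Iteration 6:
  c_6 = (0.666875 + 0.702813)/2 = 0.684844
  f(c_6) = f(0.684844) = 0.006043
  f(a) × f(c) < 0, new interval: [0.666875, 0.684844]
Iteration 7:
  c_7 = (0.666875 + 0.684844)/2 = 0.675859
  f(c_7) = f(0.675859) = -0.015418
  f(a) × f(c) ≥ 0, new interval: [0.675859, 0.684844]

After 7 iteration(s), the approximation is c_7 = 0.675859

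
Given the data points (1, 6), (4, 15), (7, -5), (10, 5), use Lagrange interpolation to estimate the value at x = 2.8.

Lagrange interpolation formula:
P(x) = Σ yᵢ × Lᵢ(x)
where Lᵢ(x) = Π_{j≠i} (x - xⱼ)/(xᵢ - xⱼ)

L_0(2.8) = (2.8 - 4)/(1 - 4) × (2.8 - 7)/(1 - 7) × (2.8 - 10)/(1 - 10) = 0.224000
L_1(2.8) = (2.8 - 1)/(4 - 1) × (2.8 - 7)/(4 - 7) × (2.8 - 10)/(4 - 10) = 1.008000
L_2(2.8) = (2.8 - 1)/(7 - 1) × (2.8 - 4)/(7 - 4) × (2.8 - 10)/(7 - 10) = -0.288000
L_3(2.8) = (2.8 - 1)/(10 - 1) × (2.8 - 4)/(10 - 4) × (2.8 - 7)/(10 - 7) = 0.056000

P(2.8) = 6×L_0(2.8) + 15×L_1(2.8) + (-5)×L_2(2.8) + 5×L_3(2.8)
P(2.8) = 18.184000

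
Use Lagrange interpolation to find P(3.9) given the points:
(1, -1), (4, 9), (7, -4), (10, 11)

Lagrange interpolation formula:
P(x) = Σ yᵢ × Lᵢ(x)
where Lᵢ(x) = Π_{j≠i} (x - xⱼ)/(xᵢ - xⱼ)

L_0(3.9) = (3.9 - 4)/(1 - 4) × (3.9 - 7)/(1 - 7) × (3.9 - 10)/(1 - 10) = 0.011673
L_1(3.9) = (3.9 - 1)/(4 - 1) × (3.9 - 7)/(4 - 7) × (3.9 - 10)/(4 - 10) = 1.015537
L_2(3.9) = (3.9 - 1)/(7 - 1) × (3.9 - 4)/(7 - 4) × (3.9 - 10)/(7 - 10) = -0.032759
L_3(3.9) = (3.9 - 1)/(10 - 1) × (3.9 - 4)/(10 - 4) × (3.9 - 7)/(10 - 7) = 0.005549

P(3.9) = (-1)×L_0(3.9) + 9×L_1(3.9) + (-4)×L_2(3.9) + 11×L_3(3.9)
P(3.9) = 9.320241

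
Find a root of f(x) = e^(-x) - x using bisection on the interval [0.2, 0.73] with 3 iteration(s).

f(x) = e^(-x) - x
Initial interval: [0.2, 0.73]

Iteration 1:
  c_1 = (0.200000 + 0.730000)/2 = 0.465000
  f(c_1) = f(0.465000) = 0.163135
  f(a) × f(c) ≥ 0, new interval: [0.465000, 0.730000]
Iteration 2:
  c_2 = (0.465000 + 0.730000)/2 = 0.597500
  f(c_2) = f(0.597500) = -0.047315
  f(a) × f(c) < 0, new interval: [0.465000, 0.597500]
Iteration 3:
  c_3 = (0.465000 + 0.597500)/2 = 0.531250
  f(c_3) = f(0.531250) = 0.056620
  f(a) × f(c) ≥ 0, new interval: [0.531250, 0.597500]

After 3 iteration(s), the approximation is c_3 = 0.531250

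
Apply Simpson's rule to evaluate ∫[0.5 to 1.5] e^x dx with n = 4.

f(x) = e^x
a = 0.5, b = 1.5, n = 4
h = (b - a)/n = 0.250000

Simpson's rule: (h/3)[f(x₀) + 4f(x₁) + 2f(x₂) + ... + f(xₙ)]

x_0 = 0.5000, f(x_0) = 1.648721, coefficient = 1
x_1 = 0.7500, f(x_1) = 2.117000, coefficient = 4
x_2 = 1.0000, f(x_2) = 2.718282, coefficient = 2
x_3 = 1.2500, f(x_3) = 3.490343, coefficient = 4
x_4 = 1.5000, f(x_4) = 4.481689, coefficient = 1

I ≈ (0.250000/3) × 33.996346 = 2.833029
Exact value: 2.832968
Error: 0.000061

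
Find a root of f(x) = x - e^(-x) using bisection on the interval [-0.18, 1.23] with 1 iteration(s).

f(x) = x - e^(-x)
Initial interval: [-0.18, 1.23]

Iteration 1:
  c_1 = (-0.180000 + 1.230000)/2 = 0.525000
  f(c_1) = f(0.525000) = -0.066555
  f(a) × f(c) ≥ 0, new interval: [0.525000, 1.230000]

After 1 iteration(s), the approximation is c_1 = 0.525000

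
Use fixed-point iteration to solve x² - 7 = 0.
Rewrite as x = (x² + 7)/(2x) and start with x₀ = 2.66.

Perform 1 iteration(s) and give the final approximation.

Equation: x² - 7 = 0
Fixed-point form: x = (x² + 7)/(2x)
x₀ = 2.66

x_1 = g(2.660000) = 2.645789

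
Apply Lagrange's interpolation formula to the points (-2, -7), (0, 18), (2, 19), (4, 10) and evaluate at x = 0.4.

Lagrange interpolation formula:
P(x) = Σ yᵢ × Lᵢ(x)
where Lᵢ(x) = Π_{j≠i} (x - xⱼ)/(xᵢ - xⱼ)

L_0(0.4) = (0.4 - 0)/(-2 - 0) × (0.4 - 2)/(-2 - 2) × (0.4 - 4)/(-2 - 4) = -0.048000
L_1(0.4) = (0.4 - (-2))/(0 - (-2)) × (0.4 - 2)/(0 - 2) × (0.4 - 4)/(0 - 4) = 0.864000
L_2(0.4) = (0.4 - (-2))/(2 - (-2)) × (0.4 - 0)/(2 - 0) × (0.4 - 4)/(2 - 4) = 0.216000
L_3(0.4) = (0.4 - (-2))/(4 - (-2)) × (0.4 - 0)/(4 - 0) × (0.4 - 2)/(4 - 2) = -0.032000

P(0.4) = (-7)×L_0(0.4) + 18×L_1(0.4) + 19×L_2(0.4) + 10×L_3(0.4)
P(0.4) = 19.672000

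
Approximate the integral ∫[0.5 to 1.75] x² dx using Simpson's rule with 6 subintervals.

f(x) = x²
a = 0.5, b = 1.75, n = 6
h = (b - a)/n = 0.208333

Simpson's rule: (h/3)[f(x₀) + 4f(x₁) + 2f(x₂) + ... + f(xₙ)]

x_0 = 0.5000, f(x_0) = 0.250000, coefficient = 1
x_1 = 0.7083, f(x_1) = 0.501736, coefficient = 4
x_2 = 0.9167, f(x_2) = 0.840278, coefficient = 2
x_3 = 1.1250, f(x_3) = 1.265625, coefficient = 4
x_4 = 1.3333, f(x_4) = 1.777778, coefficient = 2
x_5 = 1.5417, f(x_5) = 2.376736, coefficient = 4
x_6 = 1.7500, f(x_6) = 3.062500, coefficient = 1

I ≈ (0.208333/3) × 25.125000 = 1.744792
Exact value: 1.744792
Error: 0.000000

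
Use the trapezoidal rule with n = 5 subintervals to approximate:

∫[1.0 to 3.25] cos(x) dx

f(x) = cos(x)
a = 1.0, b = 3.25, n = 5
h = (b - a)/n = 0.450000

Trapezoidal rule: (h/2)[f(x₀) + 2f(x₁) + 2f(x₂) + ... + f(xₙ)]

x_0 = 1.0000, f(x_0) = 0.540302, coefficient = 1
x_1 = 1.4500, f(x_1) = 0.120503, coefficient = 2
x_2 = 1.9000, f(x_2) = -0.323290, coefficient = 2
x_3 = 2.3500, f(x_3) = -0.702713, coefficient = 2
x_4 = 2.8000, f(x_4) = -0.942222, coefficient = 2
x_5 = 3.2500, f(x_5) = -0.994130, coefficient = 1

I ≈ (0.450000/2) × -4.149272 = -0.933586
Exact value: -0.949666
Error: 0.016080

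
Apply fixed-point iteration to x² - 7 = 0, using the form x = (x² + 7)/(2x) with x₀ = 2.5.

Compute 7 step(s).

Equation: x² - 7 = 0
Fixed-point form: x = (x² + 7)/(2x)
x₀ = 2.5

x_1 = g(2.500000) = 2.650000
x_2 = g(2.650000) = 2.645755
x_3 = g(2.645755) = 2.645751
x_4 = g(2.645751) = 2.645751
x_5 = g(2.645751) = 2.645751
x_6 = g(2.645751) = 2.645751
x_7 = g(2.645751) = 2.645751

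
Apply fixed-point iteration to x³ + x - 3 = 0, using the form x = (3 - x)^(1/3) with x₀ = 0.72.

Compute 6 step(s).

Equation: x³ + x - 3 = 0
Fixed-point form: x = (3 - x)^(1/3)
x₀ = 0.72

x_1 = g(0.720000) = 1.316169
x_2 = g(1.316169) = 1.189687
x_3 = g(1.189687) = 1.218759
x_4 = g(1.218759) = 1.212200
x_5 = g(1.212200) = 1.213686
x_6 = g(1.213686) = 1.213350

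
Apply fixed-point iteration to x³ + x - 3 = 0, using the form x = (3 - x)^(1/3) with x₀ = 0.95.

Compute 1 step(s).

Equation: x³ + x - 3 = 0
Fixed-point form: x = (3 - x)^(1/3)
x₀ = 0.95

x_1 = g(0.950000) = 1.270334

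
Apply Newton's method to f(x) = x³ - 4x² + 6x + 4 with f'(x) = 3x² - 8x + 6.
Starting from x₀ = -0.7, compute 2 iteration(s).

f(x) = x³ - 4x² + 6x + 4
f'(x) = 3x² - 8x + 6
x₀ = -0.7

Newton-Raphson formula: x_{n+1} = x_n - f(x_n)/f'(x_n)

Iteration 1:
  f(-0.700000) = -2.503000
  f'(-0.700000) = 13.070000
  x_1 = -0.700000 - (-2.503000)/13.070000 = -0.508493
Iteration 2:
  f(-0.508493) = -0.216694
  f'(-0.508493) = 10.843636
  x_2 = -0.508493 - (-0.216694)/10.843636 = -0.488509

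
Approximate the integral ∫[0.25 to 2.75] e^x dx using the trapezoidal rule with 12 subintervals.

f(x) = e^x
a = 0.25, b = 2.75, n = 12
h = (b - a)/n = 0.208333

Trapezoidal rule: (h/2)[f(x₀) + 2f(x₁) + 2f(x₂) + ... + f(xₙ)]

x_0 = 0.2500, f(x_0) = 1.284025, coefficient = 1
x_1 = 0.4583, f(x_1) = 1.581436, coefficient = 2
x_2 = 0.6667, f(x_2) = 1.947734, coefficient = 2
x_3 = 0.8750, f(x_3) = 2.398875, coefficient = 2
x_4 = 1.0833, f(x_4) = 2.954512, coefficient = 2
x_5 = 1.2917, f(x_5) = 3.638846, coefficient = 2
x_6 = 1.5000, f(x_6) = 4.481689, coefficient = 2
x_7 = 1.7083, f(x_7) = 5.519754, coefficient = 2
x_8 = 1.9167, f(x_8) = 6.798260, coefficient = 2
x_9 = 2.1250, f(x_9) = 8.372897, coefficient = 2
x_10 = 2.3333, f(x_10) = 10.312259, coefficient = 2
x_11 = 2.5417, f(x_11) = 12.700821, coefficient = 2
x_12 = 2.7500, f(x_12) = 15.642632, coefficient = 1

I ≈ (0.208333/2) × 138.340825 = 14.410503
Exact value: 14.358606
Error: 0.051896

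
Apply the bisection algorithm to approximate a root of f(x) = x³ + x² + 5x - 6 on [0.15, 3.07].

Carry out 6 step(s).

f(x) = x³ + x² + 5x - 6
Initial interval: [0.15, 3.07]

Iteration 1:
  c_1 = (0.150000 + 3.070000)/2 = 1.610000
  f(c_1) = f(1.610000) = 8.815381
  f(a) × f(c) < 0, new interval: [0.150000, 1.610000]
Iteration 2:
  c_2 = (0.150000 + 1.610000)/2 = 0.880000
  f(c_2) = f(0.880000) = -0.144128
  f(a) × f(c) ≥ 0, new interval: [0.880000, 1.610000]
Iteration 3:
  c_3 = (0.880000 + 1.610000)/2 = 1.245000
  f(c_3) = f(1.245000) = 3.704806
  f(a) × f(c) < 0, new interval: [0.880000, 1.245000]
Iteration 4:
  c_4 = (0.880000 + 1.245000)/2 = 1.062500
  f(c_4) = f(1.062500) = 1.640869
  f(a) × f(c) < 0, new interval: [0.880000, 1.062500]
Iteration 5:
  c_5 = (0.880000 + 1.062500)/2 = 0.971250
  f(c_5) = f(0.971250) = 0.715782
  f(a) × f(c) < 0, new interval: [0.880000, 0.971250]
Iteration 6:
  c_6 = (0.880000 + 0.971250)/2 = 0.925625
  f(c_6) = f(0.925625) = 0.277965
  f(a) × f(c) < 0, new interval: [0.880000, 0.925625]

After 6 iteration(s), the approximation is c_6 = 0.925625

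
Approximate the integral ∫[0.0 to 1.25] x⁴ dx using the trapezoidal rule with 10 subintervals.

f(x) = x⁴
a = 0.0, b = 1.25, n = 10
h = (b - a)/n = 0.125000

Trapezoidal rule: (h/2)[f(x₀) + 2f(x₁) + 2f(x₂) + ... + f(xₙ)]

x_0 = 0.0000, f(x_0) = 0.000000, coefficient = 1
x_1 = 0.1250, f(x_1) = 0.000244, coefficient = 2
x_2 = 0.2500, f(x_2) = 0.003906, coefficient = 2
x_3 = 0.3750, f(x_3) = 0.019775, coefficient = 2
x_4 = 0.5000, f(x_4) = 0.062500, coefficient = 2
x_5 = 0.6250, f(x_5) = 0.152588, coefficient = 2
x_6 = 0.7500, f(x_6) = 0.316406, coefficient = 2
x_7 = 0.8750, f(x_7) = 0.586182, coefficient = 2
x_8 = 1.0000, f(x_8) = 1.000000, coefficient = 2
x_9 = 1.1250, f(x_9) = 1.601807, coefficient = 2
x_10 = 1.2500, f(x_10) = 2.441406, coefficient = 1

I ≈ (0.125000/2) × 9.928223 = 0.620514
Exact value: 0.610352
Error: 0.010162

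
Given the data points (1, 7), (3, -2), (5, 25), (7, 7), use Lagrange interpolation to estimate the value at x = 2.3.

Lagrange interpolation formula:
P(x) = Σ yᵢ × Lᵢ(x)
where Lᵢ(x) = Π_{j≠i} (x - xⱼ)/(xᵢ - xⱼ)

L_0(2.3) = (2.3 - 3)/(1 - 3) × (2.3 - 5)/(1 - 5) × (2.3 - 7)/(1 - 7) = 0.185063
L_1(2.3) = (2.3 - 1)/(3 - 1) × (2.3 - 5)/(3 - 5) × (2.3 - 7)/(3 - 7) = 1.031062
L_2(2.3) = (2.3 - 1)/(5 - 1) × (2.3 - 3)/(5 - 3) × (2.3 - 7)/(5 - 7) = -0.267313
L_3(2.3) = (2.3 - 1)/(7 - 1) × (2.3 - 3)/(7 - 3) × (2.3 - 5)/(7 - 5) = 0.051188

P(2.3) = 7×L_0(2.3) + (-2)×L_1(2.3) + 25×L_2(2.3) + 7×L_3(2.3)
P(2.3) = -7.091188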